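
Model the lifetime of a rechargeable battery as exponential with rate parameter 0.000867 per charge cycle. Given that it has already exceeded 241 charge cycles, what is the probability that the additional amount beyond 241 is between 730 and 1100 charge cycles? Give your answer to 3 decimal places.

Memoryless: the residual past 241 is again Exp(λ).
P(730 < residual < 1100) = e^(−λ·730) − e^(−λ·1100) = 0.53104 − 0.38531 ≈ 0.146.

0.146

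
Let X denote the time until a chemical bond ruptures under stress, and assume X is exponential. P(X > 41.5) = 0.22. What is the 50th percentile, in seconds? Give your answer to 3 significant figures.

e^(−λ·41.5) = 0.22 ⇒ λ = −ln(0.22)/41.5 = 0.036485.
50th percentile: 1 − e^(−λt) = 0.5, t = −ln(0.5)/λ = 18.9981 seconds.

19.0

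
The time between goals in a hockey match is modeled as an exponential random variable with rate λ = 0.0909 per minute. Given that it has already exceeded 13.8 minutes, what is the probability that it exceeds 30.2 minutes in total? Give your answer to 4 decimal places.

0.2252

By the memoryless property, P(X > 13.8+16.4 | X > 13.8) = P(X > 16.4).
P(X > 16.4) = e^(−1.4908) ≈ 0.2252.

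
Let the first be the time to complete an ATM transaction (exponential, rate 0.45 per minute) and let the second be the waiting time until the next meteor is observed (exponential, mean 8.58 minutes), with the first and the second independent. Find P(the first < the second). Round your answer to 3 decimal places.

0.794

λ_1 = 0.45, λ_2 = 1/8.58 = 0.11655.
For independent exponentials, P(the first < the second) = λ_1/(λ_1+λ_2) = 0.45/0.56655 ≈ 0.794.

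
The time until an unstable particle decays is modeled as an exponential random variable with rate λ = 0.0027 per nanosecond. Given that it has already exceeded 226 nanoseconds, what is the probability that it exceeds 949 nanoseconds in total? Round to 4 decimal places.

The exponential is memoryless, so the remaining time is again Exp(λ): the condition X > 226 is irrelevant.
P(X > 723) = e^(−1.9521) ≈ 0.1420.

0.1420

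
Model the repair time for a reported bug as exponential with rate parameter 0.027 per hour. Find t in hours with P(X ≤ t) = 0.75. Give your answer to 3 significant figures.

Set 1 − e^(−λt) = 0.75, so t = −ln(0.25)/λ = 1.3863/0.027 ≈ 51.3442 hours.

51.3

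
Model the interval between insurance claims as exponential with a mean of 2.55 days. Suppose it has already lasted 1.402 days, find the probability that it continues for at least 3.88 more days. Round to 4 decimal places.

0.2184

The rate is λ = 1/2.55 = 0.392157 per day.
The exponential is memoryless, so the remaining time is again Exp(λ): the condition X > 1.402 is irrelevant.
P(X > 3.88) = e^(−1.5216) ≈ 0.2184.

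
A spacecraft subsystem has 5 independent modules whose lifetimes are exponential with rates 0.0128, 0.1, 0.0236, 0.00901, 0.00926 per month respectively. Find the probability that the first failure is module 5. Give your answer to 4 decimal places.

The time to first failure is exponential with rate Σλ = 0.0128 + 0.1 + 0.0236 + 0.00901 + 0.00926 = 0.15467.
P(module 5 first) = λ_5/Σλ = 0.00926/0.15467 ≈ 0.0599.

0.0599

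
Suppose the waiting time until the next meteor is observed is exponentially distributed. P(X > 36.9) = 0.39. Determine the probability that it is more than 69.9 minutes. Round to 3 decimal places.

0.168

e^(−λ·36.9) = 0.39 ⇒ λ = −ln(0.39)/36.9 = 0.0255178.
P(X > 69.9) = e^(−0.0255178·69.9) = e^(−1.7837) ≈ 0.168.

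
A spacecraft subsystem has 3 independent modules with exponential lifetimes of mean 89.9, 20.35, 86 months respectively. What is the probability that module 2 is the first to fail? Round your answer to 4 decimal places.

0.6835

Rates: λ_i = 1/mean_i → 0.0111235, 0.04914, 0.0116279; Σλ = 0.0718914.
P(module 2 first) = λ_2/Σλ = 0.04914/0.0718914 ≈ 0.6835.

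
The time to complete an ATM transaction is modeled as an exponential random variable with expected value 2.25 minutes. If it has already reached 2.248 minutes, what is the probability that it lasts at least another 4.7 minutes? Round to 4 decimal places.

0.1238

The rate is λ = 1/2.25 = 0.444444 per minute.
By the memoryless property, P(X > 2.248+4.7 | X > 2.248) = P(X > 4.7).
P(X > 4.7) = e^(−2.0889) ≈ 0.1238.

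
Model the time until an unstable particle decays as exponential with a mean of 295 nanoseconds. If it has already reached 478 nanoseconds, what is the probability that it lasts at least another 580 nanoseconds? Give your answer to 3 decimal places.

0.140

The rate is λ = 1/295 = 0.00338983 per nanosecond.
P(X > s+t | X > s) = e^(−λ(s+t))/e^(−λs) = e^(−λt), independent of s = 478.
P(X > 580) = e^(−1.9661) ≈ 0.140.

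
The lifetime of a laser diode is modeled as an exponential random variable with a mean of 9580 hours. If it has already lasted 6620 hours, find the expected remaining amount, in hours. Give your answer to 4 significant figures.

9580

The rate is λ = 1/9580 = 0.000104384 per hour.
By memorylessness, the remaining amount past any threshold is again Exp(λ) with mean 1/λ = 9580 hours.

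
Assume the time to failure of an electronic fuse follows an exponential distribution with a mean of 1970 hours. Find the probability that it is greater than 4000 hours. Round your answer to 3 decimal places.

The rate is λ = 1/1970 = 0.000507614 per hour.
P(X > 4000) = e^(−λ·4000) = e^(−2.0305) ≈ 0.131.

0.131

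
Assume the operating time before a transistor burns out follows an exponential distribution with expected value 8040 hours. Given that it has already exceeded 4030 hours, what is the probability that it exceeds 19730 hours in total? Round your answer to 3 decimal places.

0.142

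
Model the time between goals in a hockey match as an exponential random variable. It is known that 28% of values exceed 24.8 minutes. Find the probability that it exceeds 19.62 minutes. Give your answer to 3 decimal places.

0.365

e^(−λ·24.8) = 0.28 ⇒ λ = −ln(0.28)/24.8 = 0.0513293.
P(X > 19.62) = e^(−0.0513293·19.62) = e^(−1.0071) ≈ 0.365.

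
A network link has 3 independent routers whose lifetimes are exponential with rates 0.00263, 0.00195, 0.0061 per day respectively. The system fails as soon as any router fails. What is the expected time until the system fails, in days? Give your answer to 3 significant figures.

93.6

The time to first failure is exponential with rate Σλ = 0.00263 + 0.00195 + 0.0061 = 0.01068.
E[min] = 1/Σλ = 1/0.01068 = 93.633 days.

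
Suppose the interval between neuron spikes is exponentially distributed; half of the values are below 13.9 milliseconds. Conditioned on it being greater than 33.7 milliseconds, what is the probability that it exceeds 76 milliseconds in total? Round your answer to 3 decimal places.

0.121

For an exponential, median = ln(2)/λ, so λ = ln 2 / 13.9 = 0.0498667 per millisecond.
By the memoryless property, P(X > 33.7+42.3 | X > 33.7) = P(X > 42.3).
P(X > 42.3) = e^(−2.1094) ≈ 0.121.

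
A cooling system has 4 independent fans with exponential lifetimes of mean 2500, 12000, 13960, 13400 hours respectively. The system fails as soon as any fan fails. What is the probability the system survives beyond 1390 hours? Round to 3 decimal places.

The first failure time is exponential with rate Σλ_i = 1/2500 + 1/12000 + 1/13960 + 1/13400 = 0.000629593 per hour.
P(min > 1390) = e^(−0.000629593·1390) = e^(−0.87513) ≈ 0.417.

0.417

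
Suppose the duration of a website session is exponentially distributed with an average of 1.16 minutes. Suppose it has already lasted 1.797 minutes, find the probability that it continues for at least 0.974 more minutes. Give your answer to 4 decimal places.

0.4319

The rate is λ = 1/1.16 = 0.862069 per minute.
By the memoryless property, P(X > 1.797+0.974 | X > 1.797) = P(X > 0.974).
P(X > 0.974) = e^(−0.83966) ≈ 0.4319.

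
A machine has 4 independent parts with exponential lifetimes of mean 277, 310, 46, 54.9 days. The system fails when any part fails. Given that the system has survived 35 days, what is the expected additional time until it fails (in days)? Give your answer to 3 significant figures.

21.4

First-failure rate Σλ = 1/277 + 1/310 + 1/46 + 1/54.9 = 0.04679.
By memorylessness the expected residual is 1/Σλ = 21.3721 days, regardless of the 35 already elapsed.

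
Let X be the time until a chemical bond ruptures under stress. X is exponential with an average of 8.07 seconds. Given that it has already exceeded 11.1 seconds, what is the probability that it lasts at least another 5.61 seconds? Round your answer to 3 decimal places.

0.499

The rate is λ = 1/8.07 = 0.123916 per second.
P(X > s+t | X > s) = e^(−λ(s+t))/e^(−λs) = e^(−λt), independent of s = 11.1.
P(X > 5.61) = e^(−0.69517) ≈ 0.499.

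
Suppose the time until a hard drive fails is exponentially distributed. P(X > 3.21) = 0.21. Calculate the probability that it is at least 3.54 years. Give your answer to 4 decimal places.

0.1789

e^(−λ·3.21) = 0.21 ⇒ λ = −ln(0.21)/3.21 = 0.486183.
P(X > 3.54) = e^(−0.486183·3.54) = e^(−1.7211) ≈ 0.1789.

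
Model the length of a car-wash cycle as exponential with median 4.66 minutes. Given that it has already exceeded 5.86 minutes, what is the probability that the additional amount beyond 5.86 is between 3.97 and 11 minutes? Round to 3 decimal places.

0.359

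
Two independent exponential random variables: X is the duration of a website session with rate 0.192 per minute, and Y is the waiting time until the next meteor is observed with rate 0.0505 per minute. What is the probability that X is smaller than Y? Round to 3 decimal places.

0.792

λ_1 = 0.192, λ_2 = 0.0505.
For independent exponentials, P(X < Y) = λ_1/(λ_1+λ_2) = 0.192/0.2425 ≈ 0.792.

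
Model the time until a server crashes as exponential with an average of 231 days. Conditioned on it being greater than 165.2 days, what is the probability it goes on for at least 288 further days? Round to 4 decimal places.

The rate is λ = 1/231 = 0.004329 per day.
By the memoryless property, P(X > 165.2+288 | X > 165.2) = P(X > 288).
P(X > 288) = e^(−1.2468) ≈ 0.2874.

0.2874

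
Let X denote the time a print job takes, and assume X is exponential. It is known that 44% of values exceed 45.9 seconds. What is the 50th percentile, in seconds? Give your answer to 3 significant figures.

e^(−λ·45.9) = 0.44 ⇒ λ = −ln(0.44)/45.9 = 0.0178863.
50th percentile: 1 − e^(−λt) = 0.5, t = −ln(0.5)/λ = 38.753 seconds.

38.8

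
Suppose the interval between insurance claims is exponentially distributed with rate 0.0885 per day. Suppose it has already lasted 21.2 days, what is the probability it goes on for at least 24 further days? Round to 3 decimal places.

0.120

By the memoryless property, P(X > 21.2+24 | X > 21.2) = P(X > 24).
P(X > 24) = e^(−2.124) ≈ 0.120.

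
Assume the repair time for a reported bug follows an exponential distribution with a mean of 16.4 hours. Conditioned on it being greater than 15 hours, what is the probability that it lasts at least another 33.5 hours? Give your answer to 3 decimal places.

The rate is λ = 1/16.4 = 0.0609756 per hour.
The exponential is memoryless, so the remaining time is again Exp(λ): the condition X > 15 is irrelevant.
P(X > 33.5) = e^(−2.0427) ≈ 0.130.

0.130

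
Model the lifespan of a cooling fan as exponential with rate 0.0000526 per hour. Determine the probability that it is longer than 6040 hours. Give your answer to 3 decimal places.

P(X > 6040) = e^(−λ·6040) = e^(−0.3177) ≈ 0.728.

0.728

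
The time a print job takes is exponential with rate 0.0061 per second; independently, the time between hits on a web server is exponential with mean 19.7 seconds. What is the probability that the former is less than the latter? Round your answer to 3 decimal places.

0.107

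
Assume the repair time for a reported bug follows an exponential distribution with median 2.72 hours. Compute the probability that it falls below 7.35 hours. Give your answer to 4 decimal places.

0.8463

For an exponential, median = ln(2)/λ, so λ = ln 2 / 2.72 = 0.254834 per hour.
P(X ≤ 7.35) = 1 − e^(−λ·7.35) = 1 − e^(−1.873) ≈ 0.8463.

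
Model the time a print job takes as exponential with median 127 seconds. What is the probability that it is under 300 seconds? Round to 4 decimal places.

0.8055

For an exponential, median = ln(2)/λ, so λ = ln 2 / 127 = 0.00545785 per second.
P(X ≤ 300) = 1 − e^(−λ·300) = 1 − e^(−1.6374) ≈ 0.8055.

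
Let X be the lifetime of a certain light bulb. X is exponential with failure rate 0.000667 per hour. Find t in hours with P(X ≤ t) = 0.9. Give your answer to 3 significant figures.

3450

Set 1 − e^(−λt) = 0.9, so t = −ln(0.1)/λ = 2.3026/0.000667 ≈ 3452.15 hours.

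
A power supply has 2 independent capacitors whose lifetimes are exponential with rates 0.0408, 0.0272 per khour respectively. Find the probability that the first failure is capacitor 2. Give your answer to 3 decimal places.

The time to first failure is exponential with rate Σλ = 0.0408 + 0.0272 = 0.068.
P(capacitor 2 first) = λ_2/Σλ = 0.0272/0.068 ≈ 0.400.

0.400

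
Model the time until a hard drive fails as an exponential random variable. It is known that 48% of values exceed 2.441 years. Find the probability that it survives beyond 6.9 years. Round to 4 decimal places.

e^(−λ·2.441) = 0.48 ⇒ λ = −ln(0.48)/2.441 = 0.300684.
P(X > 6.9) = e^(−0.300684·6.9) = e^(−2.0747) ≈ 0.1256.

0.1256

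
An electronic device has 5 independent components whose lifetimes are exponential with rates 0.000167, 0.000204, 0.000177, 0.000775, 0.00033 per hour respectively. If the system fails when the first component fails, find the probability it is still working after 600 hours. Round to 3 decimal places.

The time to first failure is exponential with rate Σλ = 0.000167 + 0.000204 + 0.000177 + 0.000775 + 0.00033 = 0.001653.
P(min > 600) = e^(−0.001653·600) = e^(−0.9918) ≈ 0.371.

0.371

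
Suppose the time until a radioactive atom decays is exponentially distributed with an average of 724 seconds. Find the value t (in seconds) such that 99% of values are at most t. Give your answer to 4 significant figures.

3334

The rate is λ = 1/724 = 0.00138122 per second.
Set 1 − e^(−λt) = 0.99, so t = −ln(0.01)/λ = 4.6052/0.00138122 ≈ 3334.14 seconds.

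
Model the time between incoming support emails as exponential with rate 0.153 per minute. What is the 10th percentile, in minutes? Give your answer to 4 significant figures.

Set 1 − e^(−λt) = 0.1, so t = −ln(0.9)/λ = 0.10536/0.153 ≈ 0.688631 minutes.

0.6886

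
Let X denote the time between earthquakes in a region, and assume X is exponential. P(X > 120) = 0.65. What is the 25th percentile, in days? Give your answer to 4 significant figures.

80.14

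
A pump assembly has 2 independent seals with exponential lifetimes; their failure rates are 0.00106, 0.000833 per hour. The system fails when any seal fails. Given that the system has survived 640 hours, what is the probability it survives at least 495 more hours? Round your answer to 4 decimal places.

Time to first failure ~ Exp(Σλ) with Σλ = 0.001893.
By memorylessness, P(T > 640+495 | T > 640) = P(T > 495) = e^(−0.001893·495) ≈ 0.3918.

0.3918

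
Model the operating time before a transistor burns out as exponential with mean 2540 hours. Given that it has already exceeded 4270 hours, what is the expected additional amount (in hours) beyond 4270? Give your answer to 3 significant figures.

2540

The rate is λ = 1/2540 = 0.000393701 per hour.
By memorylessness, the remaining amount past any threshold is again Exp(λ) with mean 1/λ = 2540 hours.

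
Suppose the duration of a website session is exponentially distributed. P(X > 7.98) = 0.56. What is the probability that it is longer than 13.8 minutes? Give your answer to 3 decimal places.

e^(−λ·7.98) = 0.56 ⇒ λ = −ln(0.56)/7.98 = 0.072659.
P(X > 13.8) = e^(−0.072659·13.8) = e^(−1.0027) ≈ 0.367.

0.367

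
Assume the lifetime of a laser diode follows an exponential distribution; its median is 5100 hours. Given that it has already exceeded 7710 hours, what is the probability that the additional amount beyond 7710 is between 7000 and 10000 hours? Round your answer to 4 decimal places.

0.1293

For an exponential, median = ln(2)/λ, so λ = ln 2 / 5100 = 0.000135911 per hour.
Memoryless: the residual past 7710 is again Exp(λ).
P(7000 < residual < 10000) = e^(−λ·7000) − e^(−λ·10000) = 0.38621 − 0.25689 ≈ 0.1293.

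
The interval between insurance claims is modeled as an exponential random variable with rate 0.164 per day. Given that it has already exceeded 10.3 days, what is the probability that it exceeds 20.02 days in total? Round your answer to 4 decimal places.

0.2031

By the memoryless property, P(X > 10.3+9.72 | X > 10.3) = P(X > 9.72).
P(X > 9.72) = e^(−1.5941) ≈ 0.2031.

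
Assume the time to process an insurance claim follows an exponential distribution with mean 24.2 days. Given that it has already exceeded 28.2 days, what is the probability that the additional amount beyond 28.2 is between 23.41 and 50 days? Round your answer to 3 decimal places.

0.253

The rate is λ = 1/24.2 = 0.0413223 per day.
Memoryless: the residual past 28.2 is again Exp(λ).
P(23.41 < residual < 50) = e^(−λ·23.41) − e^(−λ·50) = 0.38009 − 0.12668 ≈ 0.253.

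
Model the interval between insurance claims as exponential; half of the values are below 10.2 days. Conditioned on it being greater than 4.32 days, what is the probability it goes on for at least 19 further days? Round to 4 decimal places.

For an exponential, median = ln(2)/λ, so λ = ln 2 / 10.2 = 0.0679556 per day.
The exponential is memoryless, so the remaining time is again Exp(λ): the condition X > 4.32 is irrelevant.
P(X > 19) = e^(−1.2912) ≈ 0.2750.

0.2750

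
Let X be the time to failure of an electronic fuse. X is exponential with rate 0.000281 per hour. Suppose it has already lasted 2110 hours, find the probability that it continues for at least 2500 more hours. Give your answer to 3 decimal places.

P(X > s+t | X > s) = e^(−λ(s+t))/e^(−λs) = e^(−λt), independent of s = 2110.
P(X > 2500) = e^(−0.7025) ≈ 0.495.

0.495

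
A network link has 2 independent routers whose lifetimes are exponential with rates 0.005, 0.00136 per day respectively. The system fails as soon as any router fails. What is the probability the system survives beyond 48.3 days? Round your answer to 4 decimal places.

0.7355

The time to first failure is exponential with rate Σλ = 0.005 + 0.00136 = 0.00636.
P(min > 48.3) = e^(−0.00636·48.3) = e^(−0.30719) ≈ 0.7355.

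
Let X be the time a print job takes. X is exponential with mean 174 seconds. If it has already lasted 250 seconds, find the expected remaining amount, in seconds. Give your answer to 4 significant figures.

174.0

The rate is λ = 1/174 = 0.00574713 per second.
By memorylessness, the remaining amount past any threshold is again Exp(λ) with mean 1/λ = 174 seconds.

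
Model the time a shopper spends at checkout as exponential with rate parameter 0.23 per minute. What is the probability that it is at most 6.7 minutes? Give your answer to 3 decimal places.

0.786

P(X ≤ 6.7) = 1 − e^(−λ·6.7) = 1 − e^(−1.541) ≈ 0.786.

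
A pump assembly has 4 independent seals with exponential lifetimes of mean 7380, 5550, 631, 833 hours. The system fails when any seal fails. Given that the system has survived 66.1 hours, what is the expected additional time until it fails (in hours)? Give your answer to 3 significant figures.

First-failure rate Σλ = 1/7380 + 1/5550 + 1/631 + 1/833 = 0.00310095.
By memorylessness the expected residual is 1/Σλ = 322.482 hours, regardless of the 66.1 already elapsed.

322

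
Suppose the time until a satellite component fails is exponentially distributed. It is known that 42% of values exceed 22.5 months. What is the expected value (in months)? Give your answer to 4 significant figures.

25.94

e^(−λ·22.5) = 0.42 ⇒ λ = −ln(0.42)/22.5 = 0.0385556.
Mean = 1/λ = 25.9366 months.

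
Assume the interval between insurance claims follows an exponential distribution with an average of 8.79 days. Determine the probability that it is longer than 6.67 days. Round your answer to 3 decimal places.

The rate is λ = 1/8.79 = 0.113766 per day.
P(X > 6.67) = e^(−λ·6.67) = e^(−0.75882) ≈ 0.468.

0.468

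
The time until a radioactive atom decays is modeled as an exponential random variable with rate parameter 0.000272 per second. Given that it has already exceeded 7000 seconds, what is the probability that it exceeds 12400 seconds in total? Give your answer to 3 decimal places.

0.230

P(X > s+t | X > s) = e^(−λ(s+t))/e^(−λs) = e^(−λt), independent of s = 7000.
P(X > 5400) = e^(−1.4688) ≈ 0.230.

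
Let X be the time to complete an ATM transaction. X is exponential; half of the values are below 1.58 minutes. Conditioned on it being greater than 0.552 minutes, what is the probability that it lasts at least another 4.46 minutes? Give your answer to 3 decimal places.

0.141

For an exponential, median = ln(2)/λ, so λ = ln 2 / 1.58 = 0.438701 per minute.
The exponential is memoryless, so the remaining time is again Exp(λ): the condition X > 0.552 is irrelevant.
P(X > 4.46) = e^(−1.9566) ≈ 0.141.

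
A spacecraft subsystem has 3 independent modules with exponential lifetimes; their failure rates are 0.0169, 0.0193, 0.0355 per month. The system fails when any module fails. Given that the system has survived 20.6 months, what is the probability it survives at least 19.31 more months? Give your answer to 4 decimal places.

0.2504

Time to first failure ~ Exp(Σλ) with Σλ = 0.0717.
By memorylessness, P(T > 20.6+19.31 | T > 20.6) = P(T > 19.31) = e^(−0.0717·19.31) ≈ 0.2504.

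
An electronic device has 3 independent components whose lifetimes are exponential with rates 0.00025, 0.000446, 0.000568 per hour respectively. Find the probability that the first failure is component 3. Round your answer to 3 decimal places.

The time to first failure is exponential with rate Σλ = 0.00025 + 0.000446 + 0.000568 = 0.001264.
P(component 3 first) = λ_3/Σλ = 0.000568/0.001264 ≈ 0.449.

0.449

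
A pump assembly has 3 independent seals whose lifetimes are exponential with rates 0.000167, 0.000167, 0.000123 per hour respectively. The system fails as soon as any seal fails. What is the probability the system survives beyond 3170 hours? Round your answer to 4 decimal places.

0.2349

The time to first failure is exponential with rate Σλ = 0.000167 + 0.000167 + 0.000123 = 0.000457.
P(min > 3170) = e^(−0.000457·3170) = e^(−1.4487) ≈ 0.2349.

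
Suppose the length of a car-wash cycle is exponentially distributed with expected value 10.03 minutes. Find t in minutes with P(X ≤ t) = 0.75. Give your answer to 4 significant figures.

13.90

The rate is λ = 1/10.03 = 0.0997009 per minute.
Set 1 − e^(−λt) = 0.75, so t = −ln(0.25)/λ = 1.3863/0.0997009 ≈ 13.9045 minutes.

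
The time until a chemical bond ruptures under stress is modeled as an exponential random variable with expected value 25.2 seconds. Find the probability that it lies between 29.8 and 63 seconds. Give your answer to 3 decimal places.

0.224

The rate is λ = 1/25.2 = 0.0396825 per second.
P(29.8 < X < 63) = e^(−λ·29.8) − e^(−λ·63) = 0.30650 − 0.08208 ≈ 0.224.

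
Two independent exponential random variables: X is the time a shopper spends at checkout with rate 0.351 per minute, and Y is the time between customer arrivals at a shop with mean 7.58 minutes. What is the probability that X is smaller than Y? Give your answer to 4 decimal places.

λ_1 = 0.351, λ_2 = 1/7.58 = 0.131926.
For independent exponentials, P(X < Y) = λ_1/(λ_1+λ_2) = 0.351/0.482926 ≈ 0.7268.

0.7268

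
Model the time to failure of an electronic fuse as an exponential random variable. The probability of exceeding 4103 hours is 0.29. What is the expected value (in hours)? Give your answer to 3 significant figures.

e^(−λ·4103) = 0.29 ⇒ λ = −ln(0.29)/4103 = 0.0003017.
Mean = 1/λ = 3314.55 hours.

3310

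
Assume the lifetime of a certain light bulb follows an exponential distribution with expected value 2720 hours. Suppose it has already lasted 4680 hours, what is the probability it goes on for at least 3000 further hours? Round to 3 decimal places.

The rate is λ = 1/2720 = 0.000367647 per hour.
By the memoryless property, P(X > 4680+3000 | X > 4680) = P(X > 3000).
P(X > 3000) = e^(−1.1029) ≈ 0.332.

0.332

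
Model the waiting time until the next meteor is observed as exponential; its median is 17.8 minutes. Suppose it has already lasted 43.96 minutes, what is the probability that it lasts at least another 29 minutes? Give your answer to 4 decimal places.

0.3233

For an exponential, median = ln(2)/λ, so λ = ln 2 / 17.8 = 0.0389409 per minute.
P(X > s+t | X > s) = e^(−λ(s+t))/e^(−λs) = e^(−λt), independent of s = 43.96.
P(X > 29) = e^(−1.1293) ≈ 0.3233.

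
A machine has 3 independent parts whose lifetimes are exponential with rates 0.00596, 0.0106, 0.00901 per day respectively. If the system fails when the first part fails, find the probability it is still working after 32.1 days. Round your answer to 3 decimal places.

0.440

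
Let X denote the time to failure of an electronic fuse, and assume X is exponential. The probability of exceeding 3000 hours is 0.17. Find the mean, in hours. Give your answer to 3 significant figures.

1690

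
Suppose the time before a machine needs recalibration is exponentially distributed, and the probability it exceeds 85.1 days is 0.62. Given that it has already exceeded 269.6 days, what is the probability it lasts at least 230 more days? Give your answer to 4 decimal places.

From e^(−λ·85.1) = 0.62, λ = −ln(0.62)/85.1 = 0.00561734.
Memoryless: P(X > 269.6+230 | X > 269.6) = P(X > 230) = e^(−0.00561734·230) ≈ 0.2747.

0.2747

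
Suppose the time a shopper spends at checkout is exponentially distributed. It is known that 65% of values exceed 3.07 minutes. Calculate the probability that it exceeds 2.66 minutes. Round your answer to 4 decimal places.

e^(−λ·3.07) = 0.65 ⇒ λ = −ln(0.65)/3.07 = 0.14032.
P(X > 2.66) = e^(−0.14032·2.66) = e^(−0.37325) ≈ 0.6885.

0.6885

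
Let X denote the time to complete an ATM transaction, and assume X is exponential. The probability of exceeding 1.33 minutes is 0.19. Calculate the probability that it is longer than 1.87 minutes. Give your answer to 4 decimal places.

e^(−λ·1.33) = 0.19 ⇒ λ = −ln(0.19)/1.33 = 1.24867.
P(X > 1.87) = e^(−1.24867·1.87) = e^(−2.335) ≈ 0.0968.

0.0968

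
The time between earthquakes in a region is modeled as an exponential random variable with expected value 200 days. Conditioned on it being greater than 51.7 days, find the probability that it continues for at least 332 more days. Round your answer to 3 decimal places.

0.190

The rate is λ = 1/200 = 0.005 per day.
By the memoryless property, P(X > 51.7+332 | X > 51.7) = P(X > 332).
P(X > 332) = e^(−1.66) ≈ 0.190.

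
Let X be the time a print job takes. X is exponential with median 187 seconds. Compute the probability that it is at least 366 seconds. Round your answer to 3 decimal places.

For an exponential, median = ln(2)/λ, so λ = ln 2 / 187 = 0.00370667 per second.
P(X > 366) = e^(−λ·366) = e^(−1.3566) ≈ 0.258.

0.258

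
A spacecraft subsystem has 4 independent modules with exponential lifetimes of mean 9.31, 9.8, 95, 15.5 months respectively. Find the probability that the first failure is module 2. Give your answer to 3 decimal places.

Rates: λ_i = 1/mean_i → 0.107411, 0.102041, 0.0105263, 0.0645161; Σλ = 0.284495.
P(module 2 first) = λ_2/Σλ = 0.102041/0.284495 ≈ 0.359.

0.359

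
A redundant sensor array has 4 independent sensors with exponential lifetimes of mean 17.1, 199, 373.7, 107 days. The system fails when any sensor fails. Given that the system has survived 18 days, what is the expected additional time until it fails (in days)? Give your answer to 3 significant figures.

First-failure rate Σλ = 1/17.1 + 1/199 + 1/373.7 + 1/107 = 0.0755264.
By memorylessness the expected residual is 1/Σλ = 13.2404 days, regardless of the 18 already elapsed.

13.2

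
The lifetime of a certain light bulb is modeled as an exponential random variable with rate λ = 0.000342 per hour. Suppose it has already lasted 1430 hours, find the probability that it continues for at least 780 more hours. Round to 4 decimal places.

0.7659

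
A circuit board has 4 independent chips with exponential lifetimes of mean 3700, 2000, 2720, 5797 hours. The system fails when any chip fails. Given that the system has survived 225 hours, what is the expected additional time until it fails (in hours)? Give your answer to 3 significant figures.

First-failure rate Σλ = 1/3700 + 1/2000 + 1/2720 + 1/5797 = 0.00131042.
By memorylessness the expected residual is 1/Σλ = 763.114 hours, regardless of the 225 already elapsed.

763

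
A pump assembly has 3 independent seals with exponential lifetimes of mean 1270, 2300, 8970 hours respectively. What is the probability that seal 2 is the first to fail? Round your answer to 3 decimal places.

Rates: λ_i = 1/mean_i → 0.000787402, 0.000434783, 0.000111483; Σλ = 0.00133367.
P(seal 2 first) = λ_2/Σλ = 0.000434783/0.00133367 ≈ 0.326.

0.326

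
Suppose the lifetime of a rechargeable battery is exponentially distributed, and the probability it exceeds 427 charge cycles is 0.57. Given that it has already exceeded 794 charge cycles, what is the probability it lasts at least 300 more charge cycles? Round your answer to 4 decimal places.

0.6737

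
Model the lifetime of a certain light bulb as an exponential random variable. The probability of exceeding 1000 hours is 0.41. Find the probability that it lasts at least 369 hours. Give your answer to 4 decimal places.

e^(−λ·1000) = 0.41 ⇒ λ = −ln(0.41)/1000 = 0.000891598.
P(X > 369) = e^(−0.000891598·369) = e^(−0.329) ≈ 0.7196.

0.7196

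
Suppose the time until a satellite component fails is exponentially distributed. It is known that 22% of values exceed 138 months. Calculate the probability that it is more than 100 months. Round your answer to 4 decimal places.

e^(−λ·138) = 0.22 ⇒ λ = −ln(0.22)/138 = 0.0109719.
P(X > 100) = e^(−0.0109719·100) = e^(−1.0972) ≈ 0.3338.

0.3338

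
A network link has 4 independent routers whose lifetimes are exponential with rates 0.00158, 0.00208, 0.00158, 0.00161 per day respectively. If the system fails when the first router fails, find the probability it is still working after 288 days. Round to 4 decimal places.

0.1391

The time to first failure is exponential with rate Σλ = 0.00158 + 0.00208 + 0.00158 + 0.00161 = 0.00685.
P(min > 288) = e^(−0.00685·288) = e^(−1.9728) ≈ 0.1391.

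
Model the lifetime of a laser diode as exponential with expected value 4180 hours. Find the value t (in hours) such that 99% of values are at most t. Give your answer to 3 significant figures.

19200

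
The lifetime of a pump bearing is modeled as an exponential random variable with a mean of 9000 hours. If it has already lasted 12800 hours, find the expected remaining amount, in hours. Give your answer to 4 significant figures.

9000

The rate is λ = 1/9000 = 0.000111111 per hour.
By memorylessness, the remaining amount past any threshold is again Exp(λ) with mean 1/λ = 9000 hours.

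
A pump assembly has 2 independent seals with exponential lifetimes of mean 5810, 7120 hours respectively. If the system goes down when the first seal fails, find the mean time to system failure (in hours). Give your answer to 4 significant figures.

3199

The first failure time is exponential with rate Σλ_i = 1/5810 + 1/7120 = 0.000312566 per hour.
E[min] = 1/Σλ = 1/0.000312566 = 3199.32 hours.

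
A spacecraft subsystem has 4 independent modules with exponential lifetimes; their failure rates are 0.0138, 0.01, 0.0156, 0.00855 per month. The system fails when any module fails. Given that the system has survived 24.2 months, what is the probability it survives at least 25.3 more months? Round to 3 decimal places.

0.297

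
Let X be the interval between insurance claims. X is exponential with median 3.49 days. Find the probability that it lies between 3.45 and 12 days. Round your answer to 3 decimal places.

0.412

For an exponential, median = ln(2)/λ, so λ = ln 2 / 3.49 = 0.19861 per day.
P(3.45 < X < 12) = e^(−λ·3.45) − e^(−λ·12) = 0.50399 − 0.09224 ≈ 0.412.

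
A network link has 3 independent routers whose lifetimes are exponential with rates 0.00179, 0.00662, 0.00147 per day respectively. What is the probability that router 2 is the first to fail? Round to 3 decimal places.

0.670

The time to first failure is exponential with rate Σλ = 0.00179 + 0.00662 + 0.00147 = 0.00988.
P(router 2 first) = λ_2/Σλ = 0.00662/0.00988 ≈ 0.670.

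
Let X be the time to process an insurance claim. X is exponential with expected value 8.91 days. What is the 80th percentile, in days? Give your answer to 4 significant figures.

The rate is λ = 1/8.91 = 0.112233 per day.
Set 1 − e^(−λt) = 0.8, so t = −ln(0.2)/λ = 1.6094/0.112233 ≈ 14.3401 days.

14.34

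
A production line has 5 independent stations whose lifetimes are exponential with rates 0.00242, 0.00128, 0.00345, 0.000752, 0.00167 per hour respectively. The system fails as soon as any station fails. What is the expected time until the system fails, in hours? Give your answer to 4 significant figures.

The time to first failure is exponential with rate Σλ = 0.00242 + 0.00128 + 0.00345 + 0.000752 + 0.00167 = 0.009572.
E[min] = 1/Σλ = 1/0.009572 = 104.471 hours.

104.5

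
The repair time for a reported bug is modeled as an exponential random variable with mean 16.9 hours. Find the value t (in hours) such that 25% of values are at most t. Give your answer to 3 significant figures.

4.86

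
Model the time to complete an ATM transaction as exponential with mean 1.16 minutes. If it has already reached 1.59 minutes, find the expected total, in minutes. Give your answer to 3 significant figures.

2.75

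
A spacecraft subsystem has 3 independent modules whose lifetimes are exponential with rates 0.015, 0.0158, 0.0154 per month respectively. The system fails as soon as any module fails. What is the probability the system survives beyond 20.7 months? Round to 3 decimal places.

0.384

The time to first failure is exponential with rate Σλ = 0.015 + 0.0158 + 0.0154 = 0.0462.
P(min > 20.7) = e^(−0.0462·20.7) = e^(−0.95634) ≈ 0.384.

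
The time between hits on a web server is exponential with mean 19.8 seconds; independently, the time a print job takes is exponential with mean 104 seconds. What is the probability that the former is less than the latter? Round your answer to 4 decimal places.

λ_1 = 1/19.8 = 0.0505051, λ_2 = 1/104 = 0.00961538.
For independent exponentials, P(the former < the latter) = λ_1/(λ_1+λ_2) = 0.0505051/0.0601204 ≈ 0.8401.

0.8401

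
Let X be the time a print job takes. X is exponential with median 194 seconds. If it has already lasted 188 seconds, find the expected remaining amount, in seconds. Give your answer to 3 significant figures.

280

For an exponential, median = ln(2)/λ, so λ = ln 2 / 194 = 0.00357292 per second.
By memorylessness, the remaining amount past any threshold is again Exp(λ) with mean 1/λ = 279.883 seconds.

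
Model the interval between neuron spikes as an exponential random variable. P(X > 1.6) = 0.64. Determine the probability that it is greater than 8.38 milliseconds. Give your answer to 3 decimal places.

0.097

e^(−λ·1.6) = 0.64 ⇒ λ = −ln(0.64)/1.6 = 0.278929.
P(X > 8.38) = e^(−0.278929·8.38) = e^(−2.3374) ≈ 0.097.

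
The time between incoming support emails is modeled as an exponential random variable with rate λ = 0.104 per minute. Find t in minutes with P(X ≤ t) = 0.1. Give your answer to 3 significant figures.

Set 1 − e^(−λt) = 0.1, so t = −ln(0.9)/λ = 0.10536/0.104 ≈ 1.01308 minutes.

1.01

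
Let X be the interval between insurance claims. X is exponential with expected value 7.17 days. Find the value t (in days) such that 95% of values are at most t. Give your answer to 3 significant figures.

21.5

The rate is λ = 1/7.17 = 0.13947 per day.
Set 1 − e^(−λt) = 0.95, so t = −ln(0.05)/λ = 2.9957/0.13947 ≈ 21.4794 days.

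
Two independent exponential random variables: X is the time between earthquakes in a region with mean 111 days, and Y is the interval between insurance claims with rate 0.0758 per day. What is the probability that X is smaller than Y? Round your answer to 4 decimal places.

λ_1 = 1/111 = 0.00900901, λ_2 = 0.0758.
For independent exponentials, P(X < Y) = λ_1/(λ_1+λ_2) = 0.00900901/0.084809 ≈ 0.1062.

0.1062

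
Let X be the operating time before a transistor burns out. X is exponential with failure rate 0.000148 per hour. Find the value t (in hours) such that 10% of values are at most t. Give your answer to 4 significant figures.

711.9

Set 1 − e^(−λt) = 0.1, so t = −ln(0.9)/λ = 0.10536/0.000148 ≈ 711.895 hours.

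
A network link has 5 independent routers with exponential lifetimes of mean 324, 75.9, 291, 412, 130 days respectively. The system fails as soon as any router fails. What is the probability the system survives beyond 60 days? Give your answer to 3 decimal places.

0.167

The first failure time is exponential with rate Σλ_i = 1/324 + 1/75.9 + 1/291 + 1/412 + 1/130 = 0.0298176 per day.
P(min > 60) = e^(−0.0298176·60) = e^(−1.7891) ≈ 0.167.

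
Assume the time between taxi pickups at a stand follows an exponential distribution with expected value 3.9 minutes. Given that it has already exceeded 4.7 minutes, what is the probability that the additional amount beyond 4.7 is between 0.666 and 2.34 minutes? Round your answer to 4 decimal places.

0.2942

The rate is λ = 1/3.9 = 0.25641 per minute.
Memoryless: the residual past 4.7 is again Exp(λ).
P(0.666 < residual < 2.34) = e^(−λ·0.666) − e^(−λ·2.34) = 0.84302 − 0.54881 ≈ 0.2942.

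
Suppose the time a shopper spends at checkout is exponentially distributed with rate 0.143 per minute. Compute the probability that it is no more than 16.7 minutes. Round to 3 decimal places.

0.908

P(X ≤ 16.7) = 1 − e^(−λ·16.7) = 1 − e^(−2.3881) ≈ 0.908.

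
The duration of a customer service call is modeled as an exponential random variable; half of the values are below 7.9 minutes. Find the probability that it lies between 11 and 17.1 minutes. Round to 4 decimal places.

0.1579

For an exponential, median = ln(2)/λ, so λ = ln 2 / 7.9 = 0.0877401 per minute.
P(11 < X < 17.1) = e^(−λ·11) − e^(−λ·17.1) = 0.38093 − 0.22305 ≈ 0.1579.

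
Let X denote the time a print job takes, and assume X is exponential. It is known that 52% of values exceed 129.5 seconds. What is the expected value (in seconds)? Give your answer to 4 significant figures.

198.0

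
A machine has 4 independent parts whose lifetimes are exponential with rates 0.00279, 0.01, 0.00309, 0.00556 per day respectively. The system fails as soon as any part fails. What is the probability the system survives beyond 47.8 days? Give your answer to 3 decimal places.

The time to first failure is exponential with rate Σλ = 0.00279 + 0.01 + 0.00309 + 0.00556 = 0.02144.
P(min > 47.8) = e^(−0.02144·47.8) = e^(−1.0248) ≈ 0.359.

0.359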